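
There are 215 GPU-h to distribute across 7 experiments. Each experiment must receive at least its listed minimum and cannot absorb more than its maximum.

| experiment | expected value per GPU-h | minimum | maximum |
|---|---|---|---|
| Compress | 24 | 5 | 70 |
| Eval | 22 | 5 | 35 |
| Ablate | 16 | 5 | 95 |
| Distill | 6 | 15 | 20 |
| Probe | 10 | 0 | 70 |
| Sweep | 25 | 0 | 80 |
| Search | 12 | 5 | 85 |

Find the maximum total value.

4760

Meeting every minimum uses 5+5+5+15+0+0+5 = 35 GPU-h, leaving 180.
Highest expected value per GPU-h first: Sweep 25 > Compress 24 > Eval 22 > Ablate 16 > Search 12 > Probe 10 > Distill 6.
Sweep: +80 to 80 (cap) — 100 left.
Compress takes 65 more to reach its cap of 70 — 35 left.
Eval takes 30 more to reach its cap of 35 — 5 left.
Only 5 left; Ablate takes them to reach 10.
Total = 24×70 + 22×35 + 16×10 + 6×15 + 25×80 + 12×5 = 4760.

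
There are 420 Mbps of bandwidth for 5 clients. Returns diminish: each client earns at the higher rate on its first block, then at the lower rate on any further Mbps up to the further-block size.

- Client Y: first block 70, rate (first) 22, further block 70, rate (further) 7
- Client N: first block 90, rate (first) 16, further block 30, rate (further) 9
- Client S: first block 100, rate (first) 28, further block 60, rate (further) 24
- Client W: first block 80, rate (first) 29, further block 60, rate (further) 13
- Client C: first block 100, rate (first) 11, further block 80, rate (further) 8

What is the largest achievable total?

Rank every tier by rate: Client W/T1 29 > Client S/T1 28 > Client S/T2 24 > Client Y/T1 22 > Client N/T1 16 > Client W/T2 13 > Client C/T1 11 > Client N/T2 9 > Client C/T2 8 > Client Y/T2 7.
Fill Client W T1 block (80 at 29) — 340 left.
Fill Client S T1 block (100 at 28) — 240 left.
Client S T2 at 24: fill all 60 — 180 left.
Client Y/T1 (22): +70 — 110 left.
Client N T1 at 16: fill all 90 — 20 left.
20 remain; put them into Client W T2 at 13.
Total = 29×80 + 28×100 + 24×60 + 22×70 + 16×90 + 13×20 = 9800.

9800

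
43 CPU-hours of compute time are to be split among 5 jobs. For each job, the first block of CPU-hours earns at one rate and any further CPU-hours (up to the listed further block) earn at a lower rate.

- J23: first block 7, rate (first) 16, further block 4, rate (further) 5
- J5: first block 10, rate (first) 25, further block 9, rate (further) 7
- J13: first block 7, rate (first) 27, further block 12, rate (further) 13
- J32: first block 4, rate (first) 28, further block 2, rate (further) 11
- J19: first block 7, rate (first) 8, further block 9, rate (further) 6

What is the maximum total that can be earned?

Rank every tier by rate: J32/tier1 28 > J13/tier1 27 > J5/tier1 25 > J23/tier1 16 > J13/tier2 13 > J32/tier2 11 > J19/tier1 8 > J5/tier2 7 > J19/tier2 6 > J23/tier2 5.
J32 tier1 at 28: fill all 4 — 39 left.
J13 tier1 at 27: fill all 7 — 32 left.
J5 tier1 at 25: fill all 10 — 22 left.
J23/tier1 (16): +7 — 15 left.
J13 tier2 at 13: fill all 12 — 3 left.
J32/tier2 (11): +2 — 1 left.
1 remain; put them into J19 tier1 at 8.
Total = 28×4 + 27×7 + 25×10 + 16×7 + 13×12 + 11×2 + 8×1 = 849.

849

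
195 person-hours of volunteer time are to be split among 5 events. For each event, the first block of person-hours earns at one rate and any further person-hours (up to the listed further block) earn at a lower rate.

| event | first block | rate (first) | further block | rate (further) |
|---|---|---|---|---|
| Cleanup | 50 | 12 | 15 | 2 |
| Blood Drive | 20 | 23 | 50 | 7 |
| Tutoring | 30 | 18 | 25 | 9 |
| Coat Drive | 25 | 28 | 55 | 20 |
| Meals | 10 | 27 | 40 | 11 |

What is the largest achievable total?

Order all 10 blocks by rate: Coat Drive/T1 28 > Meals/T1 27 > Blood Drive/T1 23 > Coat Drive/T2 20 > Tutoring/T1 18 > Cleanup/T1 12 > Meals/T2 11 > Tutoring/T2 9 > Blood Drive/T2 7 > Cleanup/T2 2.
Coat Drive T1 at 28: fill all 25 — 170 left.
Meals/T1 (27): +10 — 160 left.
Blood Drive/T1 (23): +20 — 140 left.
Coat Drive/T2 (20): +55 — 85 left.
Tutoring T1 at 18: fill all 30 — 55 left.
Cleanup/T1 (12): +50 — 5 left.
5 remain; put them into Meals T2 at 11.
Total = 28×25 + 27×10 + 23×20 + 20×55 + 18×30 + 12×50 + 11×5 = 3725.

3725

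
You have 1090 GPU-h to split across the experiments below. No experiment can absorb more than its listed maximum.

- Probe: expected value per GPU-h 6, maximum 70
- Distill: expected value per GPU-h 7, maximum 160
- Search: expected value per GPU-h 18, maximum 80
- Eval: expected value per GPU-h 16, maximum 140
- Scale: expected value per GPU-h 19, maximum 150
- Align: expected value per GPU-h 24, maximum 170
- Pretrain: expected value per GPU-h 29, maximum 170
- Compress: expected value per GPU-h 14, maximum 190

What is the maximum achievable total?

Rank by expected value per GPU-h: Pretrain 29 > Align 24 > Scale 19 > Search 18 > Eval 16 > Compress 14 > Distill 7 > Probe 6.
Pretrain takes 170 to reach its cap of 170 ; 920 left.
Align takes 170 to reach its cap of 170 ; 750 left.
Scale: +150 to 150 (cap) ; 600 left.
Give Search 80 to hit its cap of 80 ; 520 left.
Give Eval 140 to hit its cap of 140 ; 380 left.
Compress: +190 to 190 (cap) ; 190 left.
Give Distill 160 to hit its cap of 160 ; 30 left.
Probe: +30 (room for 70) → 30. Pool exhausted.
Total = 6×30 + 7×160 + 18×80 + 16×140 + 19×150 + 24×170 + 29×170 + 14×190 = 19500.

19500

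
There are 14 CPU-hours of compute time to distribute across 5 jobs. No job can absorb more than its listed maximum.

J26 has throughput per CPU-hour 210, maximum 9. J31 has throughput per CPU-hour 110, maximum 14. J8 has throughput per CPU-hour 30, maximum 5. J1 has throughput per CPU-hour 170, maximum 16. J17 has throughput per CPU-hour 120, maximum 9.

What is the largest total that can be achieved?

Highest throughput per CPU-hour first: J26 210 > J1 170 > J17 120 > J31 110 > J8 30.
J26 takes 9 to reach its cap of 9 — 5 left.
J1: +5 (room for 16) → 5. Pool exhausted.
Total = 210×9 + 170×5 = 2740.

2740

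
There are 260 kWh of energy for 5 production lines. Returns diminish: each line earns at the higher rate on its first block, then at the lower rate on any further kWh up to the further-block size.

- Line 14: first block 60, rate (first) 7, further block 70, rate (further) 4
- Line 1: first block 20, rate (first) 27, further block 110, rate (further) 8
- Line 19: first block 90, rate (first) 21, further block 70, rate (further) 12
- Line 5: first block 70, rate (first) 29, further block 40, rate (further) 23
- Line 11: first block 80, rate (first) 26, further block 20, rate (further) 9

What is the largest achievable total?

Treat each block as its own option and order by rate: Line 5/tier1 29 > Line 1/tier1 27 > Line 11/tier1 26 > Line 5/tier2 23 > Line 19/tier1 21 > Line 19/tier2 12 > Line 11/tier2 9 > Line 1/tier2 8 > Line 14/tier1 7 > Line 14/tier2 4.
Line 5/tier1 (29): +70 — 190 left.
Fill Line 1 tier1 block (20 at 27) — 170 left.
Line 11/tier1 (26): +80 — 90 left.
Fill Line 5 tier2 block (40 at 23) — 50 left.
Line 19/tier1: +50 of 90 at 21; pool empty.
Total = 29×70 + 27×20 + 26×80 + 23×40 + 21×50 = 6620.

6620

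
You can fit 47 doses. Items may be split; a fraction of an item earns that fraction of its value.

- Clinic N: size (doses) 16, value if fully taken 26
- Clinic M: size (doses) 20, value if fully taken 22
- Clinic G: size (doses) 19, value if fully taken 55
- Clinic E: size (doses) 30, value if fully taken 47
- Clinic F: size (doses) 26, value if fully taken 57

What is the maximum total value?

115.25

Rank by value-to-size ratio: Clinic G 55/19≈2.89, Clinic F 57/26≈2.19, Clinic N 26/16≈1.62, Clinic E 47/30≈1.57, Clinic M 22/20≈1.1.
Clinic G: take in full, 19 doses for value 55 ; 28 left.
Take all of Clinic F (26 doses, value 57) ; 2 doses left.
2 doses left: a 2/16 share of Clinic N gives 26×2/16 = 3.25.
Total value = 115.25.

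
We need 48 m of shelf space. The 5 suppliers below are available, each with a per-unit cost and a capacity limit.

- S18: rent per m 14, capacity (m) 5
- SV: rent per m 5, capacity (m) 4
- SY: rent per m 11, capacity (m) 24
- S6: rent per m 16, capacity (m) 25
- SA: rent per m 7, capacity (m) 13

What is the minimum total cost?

Cheapest first:
SV (5): use full 4 → 44 m to go.
SA (7): use full 13 → 31 m to go.
SY at 11: take all 24 m → 7 still needed.
S18 at 14: take all 5 m → 2 still needed.
Take 2 from S6 at 16 to finish.
Cost = 4×5 + 13×7 + 24×11 + 5×14 + 2×16 = 477.

477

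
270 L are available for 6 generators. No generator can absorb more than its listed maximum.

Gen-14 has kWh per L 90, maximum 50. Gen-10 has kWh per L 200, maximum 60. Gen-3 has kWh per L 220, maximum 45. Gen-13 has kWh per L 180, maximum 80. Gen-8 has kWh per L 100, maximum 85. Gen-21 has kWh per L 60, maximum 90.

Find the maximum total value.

44800

Rank by kWh per L: Gen-3 220 > Gen-10 200 > Gen-13 180 > Gen-8 100 > Gen-14 90 > Gen-21 60.
Gen-3: +45 to 45 (cap) ; 225 left.
Give Gen-10 60 to hit its cap of 60 ; 165 left.
Give Gen-13 80 to hit its cap of 80 ; 85 left.
Give Gen-8 85 to hit its cap of 85 ; 0 left.
Total = 200×60 + 220×45 + 180×80 + 100×85 = 44800.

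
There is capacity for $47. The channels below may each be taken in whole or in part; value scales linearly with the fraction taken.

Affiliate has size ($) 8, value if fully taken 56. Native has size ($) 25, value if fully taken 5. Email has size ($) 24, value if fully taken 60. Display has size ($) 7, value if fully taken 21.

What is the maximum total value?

Best value per unit of size first: Affiliate 56/8≈7, Display 21/7≈3, Email 60/24≈2.5, Native 5/25≈0.2.
All 8 $ of Affiliate fit (value 56) → 39 remain.
All 7 $ of Display fit (value 21) → 32 remain.
All 24 $ of Email fit (value 60) → 8 remain.
8 $ left: a 8/25 share of Native gives 5×8/25 = 1.6.
Total value = 138.6.

138.6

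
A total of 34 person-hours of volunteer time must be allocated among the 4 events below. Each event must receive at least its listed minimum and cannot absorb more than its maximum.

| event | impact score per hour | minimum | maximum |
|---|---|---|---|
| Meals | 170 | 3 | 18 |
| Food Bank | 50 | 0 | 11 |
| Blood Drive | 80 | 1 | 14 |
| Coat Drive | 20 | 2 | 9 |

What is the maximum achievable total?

4220

Meeting every minimum uses 3+0+1+2 = 6 person-hours, leaving 28.
Order the events by impact score per hour: Meals 170 > Blood Drive 80 > Food Bank 50 > Coat Drive 20.
Meals takes 15 more to reach its cap of 18 — 13 left.
Blood Drive: +13 to 14 (cap) — 0 left.
Total = 170×18 + 80×14 + 20×2 = 4220.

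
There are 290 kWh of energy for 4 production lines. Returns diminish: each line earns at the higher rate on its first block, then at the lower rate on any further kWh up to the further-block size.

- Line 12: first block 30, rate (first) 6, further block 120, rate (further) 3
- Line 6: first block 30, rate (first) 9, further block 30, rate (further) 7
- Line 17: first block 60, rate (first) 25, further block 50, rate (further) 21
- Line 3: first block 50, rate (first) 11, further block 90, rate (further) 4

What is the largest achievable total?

3920

Order all 8 blocks by rate: Line 17/first 25 > Line 17/second 21 > Line 3/first 11 > Line 6/first 9 > Line 6/second 7 > Line 12/first 6 > Line 3/second 4 > Line 12/second 3.
Line 17 first at 25: fill all 60 → 230 left.
Line 17 second at 21: fill all 50 → 180 left.
Line 3/first (11): +50 → 130 left.
Line 6/first (9): +30 → 100 left.
Line 6 second at 7: fill all 30 → 70 left.
Line 12/first (6): +30 → 40 left.
Line 3/second: +40 of 90 at 4; pool empty.
Total = 25×60 + 21×50 + 11×50 + 9×30 + 7×30 + 6×30 + 4×40 = 3920.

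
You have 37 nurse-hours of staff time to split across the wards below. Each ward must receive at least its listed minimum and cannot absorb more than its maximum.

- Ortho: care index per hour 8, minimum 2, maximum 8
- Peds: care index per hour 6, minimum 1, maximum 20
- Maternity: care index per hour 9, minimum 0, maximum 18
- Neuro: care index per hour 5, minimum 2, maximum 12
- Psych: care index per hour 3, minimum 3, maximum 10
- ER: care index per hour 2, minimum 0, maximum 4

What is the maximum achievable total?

281

Meeting every minimum uses 2+1+0+2+3+0 = 8 nurse-hours, leaving 29.
Highest care index per hour first: Maternity 9 > Ortho 8 > Peds 6 > Neuro 5 > Psych 3 > ER 2.
Give Maternity 18 more to hit its cap of 18 — 11 left.
Ortho takes 6 more to reach its cap of 8 — 5 left.
Only 5 left; Peds takes them to reach 6.
Total = 8×8 + 6×6 + 9×18 + 5×2 + 3×3 = 281.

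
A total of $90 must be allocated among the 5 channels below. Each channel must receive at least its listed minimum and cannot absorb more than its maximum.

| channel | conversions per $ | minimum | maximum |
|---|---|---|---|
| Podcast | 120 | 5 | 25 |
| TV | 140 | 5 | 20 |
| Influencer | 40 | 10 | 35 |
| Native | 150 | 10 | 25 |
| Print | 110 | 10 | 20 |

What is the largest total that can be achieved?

Meeting every minimum uses 5+5+10+10+10 = 40 $, leaving 50.
Highest conversions per $ first: Native 150 > TV 140 > Podcast 120 > Print 110 > Influencer 40.
Native takes 15 more to reach its cap of 25 — 35 left.
Give TV 15 more to hit its cap of 20 — 20 left.
Podcast: +20 to 25 (cap) — 0 left.
Total = 120×25 + 140×20 + 40×10 + 150×25 + 110×10 = 11050.

11050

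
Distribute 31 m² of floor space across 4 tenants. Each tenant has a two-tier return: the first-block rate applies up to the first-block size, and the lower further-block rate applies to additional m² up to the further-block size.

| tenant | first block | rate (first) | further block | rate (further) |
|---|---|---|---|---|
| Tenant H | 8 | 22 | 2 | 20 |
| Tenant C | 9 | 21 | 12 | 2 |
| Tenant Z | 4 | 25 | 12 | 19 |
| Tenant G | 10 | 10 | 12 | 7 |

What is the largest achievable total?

657

Order all 8 blocks by rate: Tenant Z/first 25 > Tenant H/first 22 > Tenant C/first 21 > Tenant H/second 20 > Tenant Z/second 19 > Tenant G/first 10 > Tenant G/second 7 > Tenant C/second 2.
Tenant Z first at 25: fill all 4 — 27 left.
Tenant H/first (22): +8 — 19 left.
Tenant C/first (21): +9 — 10 left.
Tenant H second at 20: fill all 2 — 8 left.
Tenant Z second at 19: only 8 left, fill 8.
Total = 25×4 + 22×8 + 21×9 + 20×2 + 19×8 = 657.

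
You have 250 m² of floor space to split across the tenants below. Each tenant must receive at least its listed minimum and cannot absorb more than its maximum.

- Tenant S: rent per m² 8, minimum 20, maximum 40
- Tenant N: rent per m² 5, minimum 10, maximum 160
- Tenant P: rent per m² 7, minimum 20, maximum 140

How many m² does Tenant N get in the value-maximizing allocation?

70

Meeting every minimum uses 20+10+20 = 50 m², leaving 200.
Rank by rent per m²: Tenant S 8 > Tenant P 7 > Tenant N 5.
Give Tenant S 20 more to hit its cap of 40 → 180 left.
Tenant P: +120 to 140 (cap) → 60 left.
Only 60 left; Tenant N takes them to reach 70.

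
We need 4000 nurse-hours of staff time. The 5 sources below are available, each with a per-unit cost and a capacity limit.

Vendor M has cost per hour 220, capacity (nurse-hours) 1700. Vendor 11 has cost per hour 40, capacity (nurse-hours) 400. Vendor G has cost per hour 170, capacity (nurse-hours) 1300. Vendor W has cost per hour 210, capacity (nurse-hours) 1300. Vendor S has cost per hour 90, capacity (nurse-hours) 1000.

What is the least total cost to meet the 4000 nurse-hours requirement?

Use sources in increasing cost order.
Take 400 from Vendor 11 at 40 ; need 3600 more.
Vendor S at 90: take all 1000 nurse-hours ; 2600 still needed.
Vendor G at 170: take all 1300 nurse-hours ; 1300 still needed.
Vendor W at 210: take all 1300 nurse-hours ; 0 still needed.
Vendor M: unused.
Cost = 400×40 + 1000×90 + 1300×170 + 1300×210 = 600000.

600000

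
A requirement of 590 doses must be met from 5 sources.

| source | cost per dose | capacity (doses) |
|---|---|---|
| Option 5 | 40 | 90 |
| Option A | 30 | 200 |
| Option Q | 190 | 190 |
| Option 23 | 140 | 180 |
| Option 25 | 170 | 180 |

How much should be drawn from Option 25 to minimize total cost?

Use sources in increasing cost order.
Take 200 from Option A at 30 — need 390 more.
Take 90 from Option 5 at 40 — need 300 more.
Option 23 (140): use full 180 — 120 doses to go.
Take 120 from Option 25 at 170 to finish.
Option Q: unused.

120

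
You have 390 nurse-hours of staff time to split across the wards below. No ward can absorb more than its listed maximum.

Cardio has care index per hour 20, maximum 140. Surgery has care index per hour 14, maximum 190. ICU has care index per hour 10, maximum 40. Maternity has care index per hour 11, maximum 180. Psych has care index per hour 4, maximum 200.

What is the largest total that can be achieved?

6120

Highest care index per hour first: Cardio 20 > Surgery 14 > Maternity 11 > ICU 10 > Psych 4.
Cardio takes 140 to reach its cap of 140 ; 250 left.
Surgery takes 190 to reach its cap of 190 ; 60 left.
Maternity: +60 (room for 180) → 60. Pool exhausted.
Total = 20×140 + 14×190 + 11×60 = 6120.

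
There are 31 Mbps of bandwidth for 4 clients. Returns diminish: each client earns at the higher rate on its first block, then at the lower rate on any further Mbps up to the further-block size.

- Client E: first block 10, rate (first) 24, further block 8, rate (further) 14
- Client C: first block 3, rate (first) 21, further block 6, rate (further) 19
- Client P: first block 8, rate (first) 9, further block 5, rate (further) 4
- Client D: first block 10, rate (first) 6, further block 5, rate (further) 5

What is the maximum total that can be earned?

Order all 8 blocks by rate: Client E/first 24 > Client C/first 21 > Client C/second 19 > Client E/second 14 > Client P/first 9 > Client D/first 6 > Client D/second 5 > Client P/second 4.
Client E first at 24: fill all 10 — 21 left.
Client C/first (21): +3 — 18 left.
Client C second at 19: fill all 6 — 12 left.
Fill Client E second block (8 at 14) — 4 left.
Client P first at 9: only 4 left, fill 4.
Total = 24×10 + 21×3 + 19×6 + 14×8 + 9×4 = 565.

565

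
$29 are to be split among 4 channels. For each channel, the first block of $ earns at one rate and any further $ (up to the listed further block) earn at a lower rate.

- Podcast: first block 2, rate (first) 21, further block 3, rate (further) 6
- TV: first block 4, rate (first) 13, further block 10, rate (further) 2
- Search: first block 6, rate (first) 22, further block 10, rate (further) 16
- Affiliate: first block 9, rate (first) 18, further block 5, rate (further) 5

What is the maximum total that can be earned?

522

Rank every tier by rate: Search/T1 22 > Podcast/T1 21 > Affiliate/T1 18 > Search/T2 16 > TV/T1 13 > Podcast/T2 6 > Affiliate/T2 5 > TV/T2 2.
Search/T1 (22): +6 ; 23 left.
Podcast/T1 (21): +2 ; 21 left.
Affiliate/T1 (18): +9 ; 12 left.
Search/T2 (16): +10 ; 2 left.
TV T1 at 13: only 2 left, fill 2.
Total = 22×6 + 21×2 + 18×9 + 16×10 + 13×2 = 522.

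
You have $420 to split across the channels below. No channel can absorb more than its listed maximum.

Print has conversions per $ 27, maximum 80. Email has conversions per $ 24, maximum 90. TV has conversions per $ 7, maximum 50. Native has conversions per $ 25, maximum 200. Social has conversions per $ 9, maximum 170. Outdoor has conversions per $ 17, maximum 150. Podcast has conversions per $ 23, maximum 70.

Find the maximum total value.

10470

Highest conversions per $ first: Print 27 > Native 25 > Email 24 > Podcast 23 > Outdoor 17 > Social 9 > TV 7.
Give Print 80 to hit its cap of 80 — 340 left.
Native: +200 to 200 (cap) — 140 left.
Email takes 90 to reach its cap of 90 — 50 left.
Only 50 left; Podcast takes them to reach 50.
Total = 27×80 + 24×90 + 25×200 + 23×50 = 10470.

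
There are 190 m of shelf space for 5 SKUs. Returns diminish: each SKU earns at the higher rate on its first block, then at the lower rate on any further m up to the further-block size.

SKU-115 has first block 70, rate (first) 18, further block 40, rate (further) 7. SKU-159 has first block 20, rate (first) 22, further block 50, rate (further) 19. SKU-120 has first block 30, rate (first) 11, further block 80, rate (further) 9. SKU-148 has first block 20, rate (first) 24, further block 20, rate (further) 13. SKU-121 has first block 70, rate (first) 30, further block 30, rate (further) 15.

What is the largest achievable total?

4510

Treat each block as its own option and order by rate: SKU-121/tier1 30 > SKU-148/tier1 24 > SKU-159/tier1 22 > SKU-159/tier2 19 > SKU-115/tier1 18 > SKU-121/tier2 15 > SKU-148/tier2 13 > SKU-120/tier1 11 > SKU-120/tier2 9 > SKU-115/tier2 7.
SKU-121/tier1 (30): +70 → 120 left.
SKU-148/tier1 (24): +20 → 100 left.
SKU-159/tier1 (22): +20 → 80 left.
SKU-159 tier2 at 19: fill all 50 → 30 left.
SKU-115 tier1 at 18: only 30 left, fill 30.
Total = 30×70 + 24×20 + 22×20 + 19×50 + 18×30 = 4510.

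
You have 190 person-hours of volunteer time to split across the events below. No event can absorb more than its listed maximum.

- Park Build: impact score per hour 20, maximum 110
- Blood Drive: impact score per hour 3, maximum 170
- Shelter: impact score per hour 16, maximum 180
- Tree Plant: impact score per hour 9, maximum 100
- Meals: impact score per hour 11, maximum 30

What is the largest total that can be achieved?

3480

Rank by impact score per hour: Park Build 20 > Shelter 16 > Meals 11 > Tree Plant 9 > Blood Drive 3.
Park Build: +110 to 110 (cap) ; 80 left.
Only 80 left; Shelter takes them to reach 80.
Total = 20×110 + 16×80 = 3480.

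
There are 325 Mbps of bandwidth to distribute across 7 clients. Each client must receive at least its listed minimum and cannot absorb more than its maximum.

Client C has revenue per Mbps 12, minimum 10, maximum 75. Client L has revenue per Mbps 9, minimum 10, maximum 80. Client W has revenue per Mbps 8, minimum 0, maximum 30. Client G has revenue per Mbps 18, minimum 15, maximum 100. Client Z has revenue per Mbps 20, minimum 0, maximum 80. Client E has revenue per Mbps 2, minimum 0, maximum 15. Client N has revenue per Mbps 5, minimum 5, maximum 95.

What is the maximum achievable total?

Meeting every minimum uses 10+10+0+15+0+0+5 = 40 Mbps, leaving 285.
Order the clients by revenue per Mbps: Client Z 20 > Client G 18 > Client C 12 > Client L 9 > Client W 8 > Client N 5 > Client E 2.
Client Z: +80 to 80 (cap) → 205 left.
Client G: +85 to 100 (cap) → 120 left.
Give Client C 65 more to hit its cap of 75 → 55 left.
Client L has room for 70 more but only 55 remain, so it gets 65.
Total = 12×75 + 9×65 + 18×100 + 20×80 + 5×5 = 4910.

4910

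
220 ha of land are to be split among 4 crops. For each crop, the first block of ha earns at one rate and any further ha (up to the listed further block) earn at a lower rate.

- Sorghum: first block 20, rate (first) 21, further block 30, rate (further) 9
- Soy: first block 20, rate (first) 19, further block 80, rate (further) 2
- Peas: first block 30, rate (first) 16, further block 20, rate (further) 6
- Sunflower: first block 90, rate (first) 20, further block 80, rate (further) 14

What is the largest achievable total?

3920

Rank every tier by rate: Sorghum/tier1 21 > Sunflower/tier1 20 > Soy/tier1 19 > Peas/tier1 16 > Sunflower/tier2 14 > Sorghum/tier2 9 > Peas/tier2 6 > Soy/tier2 2.
Sorghum tier1 at 21: fill all 20 — 200 left.
Sunflower/tier1 (20): +90 — 110 left.
Soy/tier1 (19): +20 — 90 left.
Peas/tier1 (16): +30 — 60 left.
60 remain; put them into Sunflower tier2 at 14.
Total = 21×20 + 20×90 + 19×20 + 16×30 + 14×60 = 3920.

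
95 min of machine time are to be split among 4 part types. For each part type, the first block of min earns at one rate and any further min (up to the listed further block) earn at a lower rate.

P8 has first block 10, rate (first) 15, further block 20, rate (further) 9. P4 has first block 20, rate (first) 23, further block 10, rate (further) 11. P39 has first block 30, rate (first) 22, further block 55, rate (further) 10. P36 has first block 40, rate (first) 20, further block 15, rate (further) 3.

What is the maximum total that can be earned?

1995

Order all 8 blocks by rate: P4/tier1 23 > P39/tier1 22 > P36/tier1 20 > P8/tier1 15 > P4/tier2 11 > P39/tier2 10 > P8/tier2 9 > P36/tier2 3.
P4/tier1 (23): +20 → 75 left.
Fill P39 tier1 block (30 at 22) → 45 left.
P36 tier1 at 20: fill all 40 → 5 left.
5 remain; put them into P8 tier1 at 15.
Total = 23×20 + 22×30 + 20×40 + 15×5 = 1995.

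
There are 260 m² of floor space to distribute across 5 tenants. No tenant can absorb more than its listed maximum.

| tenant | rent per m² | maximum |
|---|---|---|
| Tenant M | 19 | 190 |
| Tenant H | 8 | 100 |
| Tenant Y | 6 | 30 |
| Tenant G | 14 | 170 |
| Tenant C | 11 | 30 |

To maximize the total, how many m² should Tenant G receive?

Order the tenants by rent per m²: Tenant M 19 > Tenant G 14 > Tenant C 11 > Tenant H 8 > Tenant Y 6.
Give Tenant M 190 to hit its cap of 190 ; 70 left.
Tenant G has room for 170 but only 70 remain, so it gets 70.

70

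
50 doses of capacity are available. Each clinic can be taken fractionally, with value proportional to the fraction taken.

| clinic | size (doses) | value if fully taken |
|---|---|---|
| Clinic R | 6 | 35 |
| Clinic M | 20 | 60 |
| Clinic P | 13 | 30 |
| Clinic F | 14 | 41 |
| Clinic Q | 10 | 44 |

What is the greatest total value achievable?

180

Sort by value density: Clinic R 35/6≈5.83, Clinic Q 44/10≈4.4, Clinic M 60/20≈3, Clinic F 41/14≈2.93, Clinic P 30/13≈2.31.
All 6 doses of Clinic R fit (value 35) ; 44 remain.
All 10 doses of Clinic Q fit (value 44) ; 34 remain.
Clinic M: take in full, 20 doses for value 60 ; 14 left.
Take all of Clinic F (14 doses, value 41) ; 0 doses left.
Total value = 180.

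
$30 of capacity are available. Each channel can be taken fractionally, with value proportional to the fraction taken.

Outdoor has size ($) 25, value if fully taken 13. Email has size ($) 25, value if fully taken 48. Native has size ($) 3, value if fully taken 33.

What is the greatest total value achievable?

82.04

Best value per unit of size first: Native 33/3≈11, Email 48/25≈1.92, Outdoor 13/25≈0.52.
All 3 $ of Native fit (value 33) ; 27 remain.
All 25 $ of Email fit (value 48) ; 2 remain.
Fill the last 2 $ with part of Outdoor: 2/25 of it earns 1.04.
Total value = 82.04.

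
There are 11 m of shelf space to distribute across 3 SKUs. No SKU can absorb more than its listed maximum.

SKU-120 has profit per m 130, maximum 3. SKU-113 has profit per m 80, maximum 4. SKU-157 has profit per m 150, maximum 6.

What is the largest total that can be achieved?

Rank by profit per m: SKU-157 150 > SKU-120 130 > SKU-113 80.
SKU-157: +6 to 6 (cap) ; 5 left.
Give SKU-120 3 to hit its cap of 3 ; 2 left.
Only 2 left; SKU-113 takes them to reach 2.
Total = 130×3 + 80×2 + 150×6 = 1450.

1450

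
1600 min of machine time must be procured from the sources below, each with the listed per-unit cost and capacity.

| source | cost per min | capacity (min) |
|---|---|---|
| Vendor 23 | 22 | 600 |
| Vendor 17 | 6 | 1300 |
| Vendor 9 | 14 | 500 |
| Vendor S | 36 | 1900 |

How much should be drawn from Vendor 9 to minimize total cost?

Use sources in increasing cost order.
Take 1300 from Vendor 17 at 6 ; need 300 more.
Vendor 9 (14): take the remaining 300 ; done.
Vendor 23, Vendor S: unused.

300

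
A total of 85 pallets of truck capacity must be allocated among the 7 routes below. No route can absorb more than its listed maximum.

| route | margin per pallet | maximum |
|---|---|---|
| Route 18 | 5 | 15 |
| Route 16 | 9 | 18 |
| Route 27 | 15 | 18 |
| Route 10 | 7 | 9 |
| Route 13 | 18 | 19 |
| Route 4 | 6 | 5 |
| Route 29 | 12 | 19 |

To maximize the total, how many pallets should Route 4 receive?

2

Highest margin per pallet first: Route 13 18 > Route 27 15 > Route 29 12 > Route 16 9 > Route 10 7 > Route 4 6 > Route 18 5.
Route 13 takes 19 to reach its cap of 19 ; 66 left.
Give Route 27 18 to hit its cap of 18 ; 48 left.
Route 29 takes 19 to reach its cap of 19 ; 29 left.
Route 16 takes 18 to reach its cap of 18 ; 11 left.
Give Route 10 9 to hit its cap of 9 ; 2 left.
Only 2 left; Route 4 takes them to reach 2.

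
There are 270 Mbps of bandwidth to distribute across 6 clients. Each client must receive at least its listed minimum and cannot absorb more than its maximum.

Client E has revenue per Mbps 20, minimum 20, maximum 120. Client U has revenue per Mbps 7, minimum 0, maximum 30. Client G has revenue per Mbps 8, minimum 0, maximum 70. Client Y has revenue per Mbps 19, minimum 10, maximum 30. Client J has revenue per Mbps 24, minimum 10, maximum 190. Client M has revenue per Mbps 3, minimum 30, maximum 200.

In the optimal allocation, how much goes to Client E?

Meeting every minimum uses 20+0+0+10+10+30 = 70 Mbps, leaving 200.
Rank by revenue per Mbps: Client J 24 > Client E 20 > Client Y 19 > Client G 8 > Client U 7 > Client M 3.
Give Client J 180 more to hit its cap of 190 — 20 left.
Only 20 left; Client E takes them to reach 40.

40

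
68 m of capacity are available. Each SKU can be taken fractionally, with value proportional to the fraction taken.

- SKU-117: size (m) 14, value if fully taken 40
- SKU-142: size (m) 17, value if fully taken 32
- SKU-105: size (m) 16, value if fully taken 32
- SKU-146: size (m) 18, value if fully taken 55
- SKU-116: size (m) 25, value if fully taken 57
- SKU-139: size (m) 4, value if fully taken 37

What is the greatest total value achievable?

203

Best value per unit of size first: SKU-139 37/4≈9.25, SKU-146 55/18≈3.06, SKU-117 40/14≈2.86, SKU-116 57/25≈2.28, SKU-105 32/16≈2, SKU-142 32/17≈1.88.
SKU-139: take in full, 4 m for value 37 ; 64 left.
SKU-146: take in full, 18 m for value 55 ; 46 left.
All 14 m of SKU-117 fit (value 40) ; 32 remain.
Take all of SKU-116 (25 m, value 57) ; 7 m left.
Only 7 m remain; take 7/16 of SKU-105 for value 32×7/16 = 14.
Total value = 203.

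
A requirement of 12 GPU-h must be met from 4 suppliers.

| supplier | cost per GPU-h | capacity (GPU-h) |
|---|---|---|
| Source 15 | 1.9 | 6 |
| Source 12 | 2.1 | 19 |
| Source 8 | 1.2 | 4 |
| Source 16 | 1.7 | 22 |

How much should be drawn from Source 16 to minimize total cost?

8

Cheapest first:
Source 8 (1.2): use full 4 → 8 GPU-h to go.
Source 16 at 1.7: take 8 of its 22 → requirement met.
Source 15, Source 12: unused.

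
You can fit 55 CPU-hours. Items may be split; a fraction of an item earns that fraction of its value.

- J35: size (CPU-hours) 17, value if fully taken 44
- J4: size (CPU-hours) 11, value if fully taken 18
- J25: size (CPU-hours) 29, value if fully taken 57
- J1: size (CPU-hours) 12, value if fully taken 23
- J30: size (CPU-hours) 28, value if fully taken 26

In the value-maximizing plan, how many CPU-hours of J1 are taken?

Rank by value-to-size ratio: J35 44/17≈2.59, J25 57/29≈1.97, J1 23/12≈1.92, J4 18/11≈1.64, J30 26/28≈0.929.
J35: take in full, 17 CPU-hours for value 44 ; 38 left.
All 29 CPU-hours of J25 fit (value 57) ; 9 remain.
Fill the last 9 CPU-hours with part of J1: 9/12 of it earns 17.25.

9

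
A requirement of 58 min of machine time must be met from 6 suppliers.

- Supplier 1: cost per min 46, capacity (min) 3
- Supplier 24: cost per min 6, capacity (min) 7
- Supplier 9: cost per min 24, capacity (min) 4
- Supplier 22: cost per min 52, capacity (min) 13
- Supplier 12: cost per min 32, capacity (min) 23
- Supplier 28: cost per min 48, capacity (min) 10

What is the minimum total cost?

Use suppliers in increasing cost order.
Take 7 from Supplier 24 at 6 ; need 51 more.
Supplier 9 at 24: take all 4 min ; 47 still needed.
Supplier 12 (32): use full 23 ; 24 min to go.
Supplier 1 (46): use full 3 ; 21 min to go.
Supplier 28 (48): use full 10 ; 11 min to go.
Supplier 22 at 52: take 11 of its 13 ; requirement met.
Cost = 7×6 + 4×24 + 23×32 + 3×46 + 10×48 + 11×52 = 2064.

2064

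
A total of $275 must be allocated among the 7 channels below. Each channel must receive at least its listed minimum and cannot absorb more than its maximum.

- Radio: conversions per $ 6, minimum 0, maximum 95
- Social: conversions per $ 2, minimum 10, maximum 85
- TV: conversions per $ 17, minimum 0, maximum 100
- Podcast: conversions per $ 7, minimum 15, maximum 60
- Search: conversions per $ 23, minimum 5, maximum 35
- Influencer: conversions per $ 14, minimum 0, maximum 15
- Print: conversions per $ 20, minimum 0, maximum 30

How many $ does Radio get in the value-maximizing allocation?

25

Meeting every minimum uses 0+10+0+15+5+0+0 = 30 $, leaving 245.
Rank by conversions per $: Search 23 > Print 20 > TV 17 > Influencer 14 > Podcast 7 > Radio 6 > Social 2.
Search: +30 to 35 (cap) — 215 left.
Print: +30 to 30 (cap) — 185 left.
TV takes 100 more to reach its cap of 100 — 85 left.
Influencer takes 15 more to reach its cap of 15 — 70 left.
Give Podcast 45 more to hit its cap of 60 — 25 left.
Only 25 left; Radio takes them to reach 25.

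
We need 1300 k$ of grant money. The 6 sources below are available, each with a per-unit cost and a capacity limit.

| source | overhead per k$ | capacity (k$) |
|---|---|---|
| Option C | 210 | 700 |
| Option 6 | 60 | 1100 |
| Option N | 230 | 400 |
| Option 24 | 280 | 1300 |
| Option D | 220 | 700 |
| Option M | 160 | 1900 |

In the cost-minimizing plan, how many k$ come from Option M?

200

Use sources in increasing cost order.
Take 1100 from Option 6 at 60 → need 200 more.
Option M at 160: take 200 of its 1900 → requirement met.
Option C, Option D, Option N, Option 24: unused.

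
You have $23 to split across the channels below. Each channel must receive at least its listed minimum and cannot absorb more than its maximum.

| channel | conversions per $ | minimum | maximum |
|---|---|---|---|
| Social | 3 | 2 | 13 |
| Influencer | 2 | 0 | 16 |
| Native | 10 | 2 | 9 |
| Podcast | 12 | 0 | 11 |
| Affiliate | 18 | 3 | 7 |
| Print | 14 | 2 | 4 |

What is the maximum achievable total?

Meeting every minimum uses 2+0+2+0+3+2 = 9 $, leaving 14.
Rank by conversions per $: Affiliate 18 > Print 14 > Podcast 12 > Native 10 > Social 3 > Influencer 2.
Affiliate takes 4 more to reach its cap of 7 — 10 left.
Give Print 2 more to hit its cap of 4 — 8 left.
Podcast: +8 (room for 11) → 8. Pool exhausted.
Total = 3×2 + 10×2 + 12×8 + 18×7 + 14×4 = 304.

304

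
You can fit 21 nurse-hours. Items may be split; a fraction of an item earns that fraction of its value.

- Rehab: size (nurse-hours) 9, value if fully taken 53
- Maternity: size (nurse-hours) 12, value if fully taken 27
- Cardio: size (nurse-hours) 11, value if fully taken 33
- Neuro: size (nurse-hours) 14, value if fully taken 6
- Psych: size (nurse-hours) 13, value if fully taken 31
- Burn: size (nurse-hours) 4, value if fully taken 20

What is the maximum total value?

Rank by value-to-size ratio: Rehab 53/9≈5.89, Burn 20/4≈5, Cardio 33/11≈3, Psych 31/13≈2.38, Maternity 27/12≈2.25, Neuro 6/14≈0.429.
Take all of Rehab (9 nurse-hours, value 53) → 12 nurse-hours left.
Burn: take in full, 4 nurse-hours for value 20 → 8 left.
Fill the last 8 nurse-hours with part of Cardio: 8/11 of it earns 24.
Total value = 97.

97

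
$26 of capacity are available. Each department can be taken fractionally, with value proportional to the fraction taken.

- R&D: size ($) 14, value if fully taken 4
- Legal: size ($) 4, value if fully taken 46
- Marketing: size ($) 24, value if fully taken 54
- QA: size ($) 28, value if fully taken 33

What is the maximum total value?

Sort by value density: Legal 46/4≈11.5, Marketing 54/24≈2.25, QA 33/28≈1.18, R&D 4/14≈0.286.
All 4 $ of Legal fit (value 46) — 22 remain.
Fill the last 22 $ with part of Marketing: 22/24 of it earns 49.5.
Total value = 95.5.

95.5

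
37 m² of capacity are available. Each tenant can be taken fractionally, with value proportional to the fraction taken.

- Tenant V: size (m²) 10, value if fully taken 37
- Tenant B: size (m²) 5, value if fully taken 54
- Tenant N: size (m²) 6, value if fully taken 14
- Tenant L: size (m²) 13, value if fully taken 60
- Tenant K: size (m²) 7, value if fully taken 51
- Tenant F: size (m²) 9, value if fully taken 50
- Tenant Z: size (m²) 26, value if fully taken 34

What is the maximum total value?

Best value per unit of size first: Tenant B 54/5≈10.8, Tenant K 51/7≈7.29, Tenant F 50/9≈5.56, Tenant L 60/13≈4.62, Tenant V 37/10≈3.7, Tenant N 14/6≈2.33, Tenant Z 34/26≈1.31.
All 5 m² of Tenant B fit (value 54) → 32 remain.
All 7 m² of Tenant K fit (value 51) → 25 remain.
Take all of Tenant F (9 m², value 50) → 16 m² left.
All 13 m² of Tenant L fit (value 60) → 3 remain.
3 m² left: a 3/10 share of Tenant V gives 37×3/10 = 11.1.
Total value = 226.1.

226.1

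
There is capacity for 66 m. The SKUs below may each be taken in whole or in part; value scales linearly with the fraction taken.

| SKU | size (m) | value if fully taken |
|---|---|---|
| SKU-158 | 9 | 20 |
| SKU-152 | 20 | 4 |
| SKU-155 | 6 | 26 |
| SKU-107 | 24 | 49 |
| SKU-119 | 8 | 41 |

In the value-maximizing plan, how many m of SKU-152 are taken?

19

Sort by value density: SKU-119 41/8≈5.12, SKU-155 26/6≈4.33, SKU-158 20/9≈2.22, SKU-107 49/24≈2.04, SKU-152 4/20≈0.2.
All 8 m of SKU-119 fit (value 41) — 58 remain.
All 6 m of SKU-155 fit (value 26) — 52 remain.
SKU-158: take in full, 9 m for value 20 — 43 left.
SKU-107: take in full, 24 m for value 49 — 19 left.
Only 19 m remain; take 19/20 of SKU-152 for value 4×19/20 = 3.8.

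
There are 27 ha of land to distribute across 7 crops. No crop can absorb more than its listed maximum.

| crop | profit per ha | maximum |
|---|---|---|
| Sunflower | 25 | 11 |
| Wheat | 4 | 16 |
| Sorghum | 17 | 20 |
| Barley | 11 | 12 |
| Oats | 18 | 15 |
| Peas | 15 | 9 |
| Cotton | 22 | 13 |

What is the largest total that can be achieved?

615

Highest profit per ha first: Sunflower 25 > Cotton 22 > Oats 18 > Sorghum 17 > Peas 15 > Barley 11 > Wheat 4.
Sunflower: +11 to 11 (cap) ; 16 left.
Give Cotton 13 to hit its cap of 13 ; 3 left.
Oats has room for 15 but only 3 remain, so it gets 3.
Total = 25×11 + 18×3 + 22×13 = 615.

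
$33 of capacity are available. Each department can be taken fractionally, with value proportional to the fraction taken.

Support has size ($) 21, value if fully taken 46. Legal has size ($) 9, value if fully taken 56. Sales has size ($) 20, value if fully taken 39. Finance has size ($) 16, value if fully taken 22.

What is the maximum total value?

Sort by value density: Legal 56/9≈6.22, Support 46/21≈2.19, Sales 39/20≈1.95, Finance 22/16≈1.38.
All 9 $ of Legal fit (value 56) ; 24 remain.
Support: take in full, 21 $ for value 46 ; 3 left.
Fill the last 3 $ with part of Sales: 3/20 of it earns 5.85.
Total value = 107.85.

107.85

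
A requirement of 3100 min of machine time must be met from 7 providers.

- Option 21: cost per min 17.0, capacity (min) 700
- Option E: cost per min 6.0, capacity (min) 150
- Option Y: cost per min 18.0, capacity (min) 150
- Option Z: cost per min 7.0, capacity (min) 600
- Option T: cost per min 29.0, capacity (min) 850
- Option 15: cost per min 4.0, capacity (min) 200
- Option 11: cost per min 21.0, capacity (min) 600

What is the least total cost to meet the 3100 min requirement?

53400

Fill from the cheapest provider first.
Option 15 (4.0): use full 200 → 2900 min to go.
Take 150 from Option E at 6.0 → need 2750 more.
Option Z at 7.0: take all 600 min → 2150 still needed.
Option 21 (17.0): use full 700 → 1450 min to go.
Take 150 from Option Y at 18.0 → need 1300 more.
Option 11 (21.0): use full 600 → 700 min to go.
Take 700 from Option T at 29.0 to finish.
Cost = 200×4.0 + 150×6.0 + 600×7.0 + 700×17.0 + 150×18.0 + 600×21.0 + 700×29.0 = 53400.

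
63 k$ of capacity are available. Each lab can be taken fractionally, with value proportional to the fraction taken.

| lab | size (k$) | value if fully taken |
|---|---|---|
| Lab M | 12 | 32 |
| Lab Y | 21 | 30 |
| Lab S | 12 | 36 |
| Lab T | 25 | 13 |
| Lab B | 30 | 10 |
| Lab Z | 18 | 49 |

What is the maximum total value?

Best value per unit of size first: Lab S 36/12≈3, Lab Z 49/18≈2.72, Lab M 32/12≈2.67, Lab Y 30/21≈1.43, Lab T 13/25≈0.52, Lab B 10/30≈0.333.
Take all of Lab S (12 k$, value 36) → 51 k$ left.
Lab Z: take in full, 18 k$ for value 49 → 33 left.
Lab M: take in full, 12 k$ for value 32 → 21 left.
Take all of Lab Y (21 k$, value 30) → 0 k$ left.
Total value = 147.

147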